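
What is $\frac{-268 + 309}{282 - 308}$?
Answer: $- \frac{41}{26} \approx -1.5769$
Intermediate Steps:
$\frac{-268 + 309}{282 - 308} = \frac{41}{-26} = 41 \left(- \frac{1}{26}\right) = - \frac{41}{26}$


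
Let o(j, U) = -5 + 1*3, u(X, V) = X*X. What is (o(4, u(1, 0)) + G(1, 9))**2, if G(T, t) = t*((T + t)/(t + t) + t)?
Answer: 7056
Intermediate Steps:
u(X, V) = X**2
G(T, t) = t*(t + (T + t)/(2*t)) (G(T, t) = t*((T + t)/((2*t)) + t) = t*((T + t)*(1/(2*t)) + t) = t*((T + t)/(2*t) + t) = t*(t + (T + t)/(2*t)))
o(j, U) = -2 (o(j, U) = -5 + 3 = -2)
(o(4, u(1, 0)) + G(1, 9))**2 = (-2 + (9**2 + (1/2)*1 + (1/2)*9))**2 = (-2 + (81 + 1/2 + 9/2))**2 = (-2 + 86)**2 = 84**2 = 7056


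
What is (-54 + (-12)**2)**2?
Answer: 8100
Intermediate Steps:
(-54 + (-12)**2)**2 = (-54 + 144)**2 = 90**2 = 8100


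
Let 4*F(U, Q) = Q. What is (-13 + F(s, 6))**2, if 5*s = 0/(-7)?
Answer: 529/4 ≈ 132.25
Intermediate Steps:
s = 0 (s = (0/(-7))/5 = (0*(-1/7))/5 = (1/5)*0 = 0)
F(U, Q) = Q/4
(-13 + F(s, 6))**2 = (-13 + (1/4)*6)**2 = (-13 + 3/2)**2 = (-23/2)**2 = 529/4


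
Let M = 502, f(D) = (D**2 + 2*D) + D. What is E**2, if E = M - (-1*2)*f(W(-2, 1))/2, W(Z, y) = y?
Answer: 256036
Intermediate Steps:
f(D) = D**2 + 3*D
E = 506 (E = 502 - (-1*2)*(1*(3 + 1))/2 = 502 - (-2)*(1*4)*(1/2) = 502 - (-2)*4*(1/2) = 502 - (-2)*2 = 502 - 1*(-4) = 502 + 4 = 506)
E**2 = 506**2 = 256036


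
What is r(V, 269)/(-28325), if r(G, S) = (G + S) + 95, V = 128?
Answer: -492/28325 ≈ -0.017370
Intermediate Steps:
r(G, S) = 95 + G + S
r(V, 269)/(-28325) = (95 + 128 + 269)/(-28325) = 492*(-1/28325) = -492/28325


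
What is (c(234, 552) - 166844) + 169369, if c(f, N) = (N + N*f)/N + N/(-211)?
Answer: 581808/211 ≈ 2757.4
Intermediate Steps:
c(f, N) = -N/211 + (N + N*f)/N (c(f, N) = (N + N*f)/N + N*(-1/211) = (N + N*f)/N - N/211 = -N/211 + (N + N*f)/N)
(c(234, 552) - 166844) + 169369 = ((1 + 234 - 1/211*552) - 166844) + 169369 = ((1 + 234 - 552/211) - 166844) + 169369 = (49033/211 - 166844) + 169369 = -35155051/211 + 169369 = 581808/211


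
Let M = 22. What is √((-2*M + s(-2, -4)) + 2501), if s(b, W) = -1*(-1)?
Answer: √2458 ≈ 49.578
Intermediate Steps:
s(b, W) = 1
√((-2*M + s(-2, -4)) + 2501) = √((-2*22 + 1) + 2501) = √((-44 + 1) + 2501) = √(-43 + 2501) = √2458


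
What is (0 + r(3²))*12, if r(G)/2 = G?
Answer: 216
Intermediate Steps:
r(G) = 2*G
(0 + r(3²))*12 = (0 + 2*3²)*12 = (0 + 2*9)*12 = (0 + 18)*12 = 18*12 = 216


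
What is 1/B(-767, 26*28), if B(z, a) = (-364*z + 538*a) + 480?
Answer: 1/671332 ≈ 1.4896e-6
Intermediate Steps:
B(z, a) = 480 - 364*z + 538*a
1/B(-767, 26*28) = 1/(480 - 364*(-767) + 538*(26*28)) = 1/(480 + 279188 + 538*728) = 1/(480 + 279188 + 391664) = 1/671332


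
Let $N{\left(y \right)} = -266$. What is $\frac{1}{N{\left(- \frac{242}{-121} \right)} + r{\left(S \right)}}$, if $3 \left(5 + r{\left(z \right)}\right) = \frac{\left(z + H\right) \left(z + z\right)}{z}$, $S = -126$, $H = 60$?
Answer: $- \frac{1}{315} \approx -0.0031746$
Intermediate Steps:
$r{\left(z \right)} = 35 + \frac{2 z}{3}$ ($r{\left(z \right)} = -5 + \frac{\left(z + 60\right) \left(z + z\right) \frac{1}{z}}{3} = -5 + \frac{\left(60 + z\right) 2 z \frac{1}{z}}{3} = -5 + \frac{2 z \left(60 + z\right) \frac{1}{z}}{3} = -5 + \frac{120 + 2 z}{3} = -5 + \left(40 + \frac{2 z}{3}\right) = 35 + \frac{2 z}{3}$)
$\frac{1}{N{\left(- \frac{242}{-121} \right)} + r{\left(S \right)}} = \frac{1}{-266 + \left(35 + \frac{2}{3} \left(-126\right)\right)} = \frac{1}{-266 + \left(35 - 84\right)} = \frac{1}{-266 - 49} = \frac{1}{-315} = - \frac{1}{315}$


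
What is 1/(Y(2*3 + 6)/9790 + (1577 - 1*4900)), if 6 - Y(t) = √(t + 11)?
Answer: -318489885560/1058341694522873 + 9790*√23/1058341694522873 ≈ -0.00030093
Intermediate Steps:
Y(t) = 6 - √(11 + t) (Y(t) = 6 - √(t + 11) = 6 - √(11 + t))
1/(Y(2*3 + 6)/9790 + (1577 - 1*4900)) = 1/((6 - √(11 + (2*3 + 6)))/9790 + (1577 - 1*4900)) = 1/((6 - √(11 + (6 + 6)))*(1/9790) + (1577 - 4900)) = 1/((6 - √(11 + 12))*(1/9790) - 3323) = 1/((6 - √23)*(1/9790) - 3323) = 1/((3/4895 - √23/9790) - 3323) = 1/(-16266082/4895 - √23/9790)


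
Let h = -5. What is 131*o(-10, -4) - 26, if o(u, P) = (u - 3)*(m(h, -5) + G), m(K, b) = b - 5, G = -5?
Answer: 25519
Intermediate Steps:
m(K, b) = -5 + b
o(u, P) = 45 - 15*u (o(u, P) = (u - 3)*((-5 - 5) - 5) = (-3 + u)*(-10 - 5) = (-3 + u)*(-15) = 45 - 15*u)
131*o(-10, -4) - 26 = 131*(45 - 15*(-10)) - 26 = 131*(45 + 150) - 26 = 131*195 - 26 = 25545 - 26 = 25519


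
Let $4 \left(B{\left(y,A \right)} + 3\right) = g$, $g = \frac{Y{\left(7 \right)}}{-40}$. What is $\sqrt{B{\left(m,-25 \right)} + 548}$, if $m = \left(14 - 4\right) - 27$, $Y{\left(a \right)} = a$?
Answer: $\frac{\sqrt{871930}}{40} \approx 23.344$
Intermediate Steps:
$m = -17$ ($m = \left(14 - 4\right) - 27 = 10 - 27 = -17$)
$g = - \frac{7}{40}$ ($g = \frac{7}{-40} = 7 \left(- \frac{1}{40}\right) = - \frac{7}{40} \approx -0.175$)
$B{\left(y,A \right)} = - \frac{487}{160}$ ($B{\left(y,A \right)} = -3 + \frac{1}{4} \left(- \frac{7}{40}\right) = -3 - \frac{7}{160} = - \frac{487}{160}$)
$\sqrt{B{\left(m,-25 \right)} + 548} = \sqrt{- \frac{487}{160} + 548} = \sqrt{\frac{87193}{160}} = \frac{\sqrt{871930}}{40}$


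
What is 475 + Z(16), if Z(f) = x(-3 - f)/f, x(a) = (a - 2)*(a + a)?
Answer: 4199/8 ≈ 524.88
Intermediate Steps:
x(a) = 2*a*(-2 + a) (x(a) = (-2 + a)*(2*a) = 2*a*(-2 + a))
Z(f) = 2*(-5 - f)*(-3 - f)/f (Z(f) = (2*(-3 - f)*(-2 + (-3 - f)))/f = (2*(-3 - f)*(-5 - f))/f = (2*(-5 - f)*(-3 - f))/f = 2*(-5 - f)*(-3 - f)/f)
475 + Z(16) = 475 + (16 + 2*16 + 30/16) = 475 + (16 + 32 + 30*(1/16)) = 475 + (16 + 32 + 15/8) = 475 + 399/8 = 4199/8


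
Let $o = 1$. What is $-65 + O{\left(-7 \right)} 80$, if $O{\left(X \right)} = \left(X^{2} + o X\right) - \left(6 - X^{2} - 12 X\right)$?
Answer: $15$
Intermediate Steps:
$O{\left(X \right)} = -6 + 2 X^{2} + 13 X$ ($O{\left(X \right)} = \left(X^{2} + 1 X\right) - \left(6 - X^{2} - 12 X\right) = \left(X^{2} + X\right) + \left(-6 + X^{2} + 12 X\right) = \left(X + X^{2}\right) + \left(-6 + X^{2} + 12 X\right) = -6 + 2 X^{2} + 13 X$)
$-65 + O{\left(-7 \right)} 80 = -65 + \left(-6 + 2 \left(-7\right)^{2} + 13 \left(-7\right)\right) 80 = -65 + \left(-6 + 2 \cdot 49 - 91\right) 80 = -65 + \left(-6 + 98 - 91\right) 80 = -65 + 1 \cdot 80 = -65 + 80 = 15$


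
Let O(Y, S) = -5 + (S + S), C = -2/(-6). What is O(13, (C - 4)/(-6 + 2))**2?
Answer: 361/36 ≈ 10.028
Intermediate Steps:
C = 1/3 (C = -2*(-1/6) = 1/3 ≈ 0.33333)
O(Y, S) = -5 + 2*S
O(13, (C - 4)/(-6 + 2))**2 = (-5 + 2*((1/3 - 4)/(-6 + 2)))**2 = (-5 + 2*(-11/3/(-4)))**2 = (-5 + 2*(-11/3*(-1/4)))**2 = (-5 + 2*(11/12))**2 = (-5 + 11/6)**2 = (-19/6)**2 = 361/36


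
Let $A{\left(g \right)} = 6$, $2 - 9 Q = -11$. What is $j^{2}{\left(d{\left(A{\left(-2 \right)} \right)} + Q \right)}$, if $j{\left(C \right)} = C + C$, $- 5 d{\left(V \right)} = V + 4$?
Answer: $\frac{100}{81} \approx 1.2346$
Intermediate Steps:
$Q = \frac{13}{9}$ ($Q = \frac{2}{9} - - \frac{11}{9} = \frac{2}{9} + \frac{11}{9} = \frac{13}{9} \approx 1.4444$)
$d{\left(V \right)} = - \frac{4}{5} - \frac{V}{5}$ ($d{\left(V \right)} = - \frac{V + 4}{5} = - \frac{4 + V}{5} = - \frac{4}{5} - \frac{V}{5}$)
$j{\left(C \right)} = 2 C$
$j^{2}{\left(d{\left(A{\left(-2 \right)} \right)} + Q \right)} = \left(2 \left(\left(- \frac{4}{5} - \frac{6}{5}\right) + \frac{13}{9}\right)\right)^{2} = \left(2 \left(-2 + \frac{13}{9}\right)\right)^{2} = \left(2 \left(- \frac{5}{9}\right)\right)^{2} = \left(- \frac{10}{9}\right)^{2} = \frac{100}{81}$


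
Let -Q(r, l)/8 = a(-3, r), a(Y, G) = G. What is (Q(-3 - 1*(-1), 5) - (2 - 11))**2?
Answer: 625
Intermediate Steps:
Q(r, l) = -8*r
(Q(-3 - 1*(-1), 5) - (2 - 11))**2 = (-8*(-3 - 1*(-1)) - (2 - 11))**2 = (-8*(-3 + 1) - 1*(-9))**2 = (-8*(-2) + 9)**2 = (16 + 9)**2 = 25**2 = 625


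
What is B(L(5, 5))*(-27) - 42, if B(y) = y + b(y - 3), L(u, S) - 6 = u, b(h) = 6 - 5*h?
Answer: 579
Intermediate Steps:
L(u, S) = 6 + u
B(y) = 21 - 4*y (B(y) = y + (6 - 5*(y - 3)) = y + (6 - 5*(-3 + y)) = y + (6 + (15 - 5*y)) = y + (21 - 5*y) = 21 - 4*y)
B(L(5, 5))*(-27) - 42 = (21 - 4*(6 + 5))*(-27) - 42 = (21 - 4*11)*(-27) - 42 = (21 - 44)*(-27) - 42 = -23*(-27) - 42 = 621 - 42 = 579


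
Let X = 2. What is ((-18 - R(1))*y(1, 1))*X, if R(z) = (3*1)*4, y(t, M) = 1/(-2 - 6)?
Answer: 15/2 ≈ 7.5000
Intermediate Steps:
y(t, M) = -1/8 (y(t, M) = 1/(-8) = -1/8)
R(z) = 12 (R(z) = 3*4 = 12)
((-18 - R(1))*y(1, 1))*X = ((-18 - 1*12)*(-1/8))*2 = ((-18 - 12)*(-1/8))*2 = -30*(-1/8)*2 = (15/4)*2 = 15/2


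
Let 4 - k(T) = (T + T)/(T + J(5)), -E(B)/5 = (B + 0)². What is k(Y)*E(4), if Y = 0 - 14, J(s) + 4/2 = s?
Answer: -1280/11 ≈ -116.36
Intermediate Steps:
E(B) = -5*B² (E(B) = -5*(B + 0)² = -5*B²)
J(s) = -2 + s
Y = -14
k(T) = 4 - 2*T/(3 + T) (k(T) = 4 - (T + T)/(T + (-2 + 5)) = 4 - 2*T/(T + 3) = 4 - 2*T/(3 + T))
k(Y)*E(4) = (2*(6 - 14)/(3 - 14))*(-5*4²) = (2*(-8)/(-11))*(-5*16) = (2*(-1/11)*(-8))*(-80) = (16/11)*(-80) = -1280/11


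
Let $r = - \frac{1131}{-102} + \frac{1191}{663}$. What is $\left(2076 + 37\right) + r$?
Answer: $\frac{55273}{26} \approx 2125.9$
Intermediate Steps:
$r = \frac{335}{26}$ ($r = \left(-1131\right) \left(- \frac{1}{102}\right) + 1191 \cdot \frac{1}{663} = \frac{377}{34} + \frac{397}{221} = \frac{335}{26} \approx 12.885$)
$\left(2076 + 37\right) + r = \left(2076 + 37\right) + \frac{335}{26} = 2113 + \frac{335}{26} = \frac{55273}{26}$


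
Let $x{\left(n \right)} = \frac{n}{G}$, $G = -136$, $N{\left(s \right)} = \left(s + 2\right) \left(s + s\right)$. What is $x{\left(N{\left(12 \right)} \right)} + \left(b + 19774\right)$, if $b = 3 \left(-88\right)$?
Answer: $\frac{331628}{17} \approx 19508.0$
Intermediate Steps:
$b = -264$
$N{\left(s \right)} = 2 s \left(2 + s\right)$ ($N{\left(s \right)} = \left(2 + s\right) 2 s = 2 s \left(2 + s\right)$)
$x{\left(n \right)} = - \frac{n}{136}$ ($x{\left(n \right)} = \frac{n}{-136} = n \left(- \frac{1}{136}\right) = - \frac{n}{136}$)
$x{\left(N{\left(12 \right)} \right)} + \left(b + 19774\right) = - \frac{2 \cdot 12 \left(2 + 12\right)}{136} + \left(-264 + 19774\right) = - \frac{2 \cdot 12 \cdot 14}{136} + 19510 = \left(- \frac{1}{136}\right) 336 + 19510 = - \frac{42}{17} + 19510 = \frac{331628}{17}$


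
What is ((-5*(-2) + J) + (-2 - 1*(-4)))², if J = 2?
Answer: 196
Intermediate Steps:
((-5*(-2) + J) + (-2 - 1*(-4)))² = ((-5*(-2) + 2) + (-2 - 1*(-4)))² = ((10 + 2) + (-2 + 4))² = (12 + 2)² = 14² = 196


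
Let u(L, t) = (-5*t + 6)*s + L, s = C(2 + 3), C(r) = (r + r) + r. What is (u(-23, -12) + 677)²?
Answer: 2702736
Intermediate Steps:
C(r) = 3*r (C(r) = 2*r + r = 3*r)
s = 15 (s = 3*(2 + 3) = 3*5 = 15)
u(L, t) = 90 + L - 75*t (u(L, t) = (-5*t + 6)*15 + L = (6 - 5*t)*15 + L = (90 - 75*t) + L = 90 + L - 75*t)
(u(-23, -12) + 677)² = ((90 - 23 - 75*(-12)) + 677)² = ((90 - 23 + 900) + 677)² = (967 + 677)² = 1644² = 2702736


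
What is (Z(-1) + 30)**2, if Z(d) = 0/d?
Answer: 900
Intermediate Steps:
Z(d) = 0
(Z(-1) + 30)**2 = (0 + 30)**2 = 30**2 = 900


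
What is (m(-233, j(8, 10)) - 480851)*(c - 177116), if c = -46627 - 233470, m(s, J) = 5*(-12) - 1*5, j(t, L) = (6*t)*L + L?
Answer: 219881047108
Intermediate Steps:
j(t, L) = L + 6*L*t (j(t, L) = 6*L*t + L = L + 6*L*t)
m(s, J) = -65 (m(s, J) = -60 - 5 = -65)
c = -280097
(m(-233, j(8, 10)) - 480851)*(c - 177116) = (-65 - 480851)*(-280097 - 177116) = -480916*(-457213) = 219881047108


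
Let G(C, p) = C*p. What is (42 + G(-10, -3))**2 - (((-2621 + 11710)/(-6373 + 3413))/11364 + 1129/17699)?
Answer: 3086251662299491/595349050560 ≈ 5183.9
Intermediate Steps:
(42 + G(-10, -3))**2 - (((-2621 + 11710)/(-6373 + 3413))/11364 + 1129/17699) = (42 - 10*(-3))**2 - (((-2621 + 11710)/(-6373 + 3413))/11364 + 1129/17699) = (42 + 30)**2 - ((9089/(-2960))*(1/11364) + 1129*(1/17699)) = 72**2 - ((9089*(-1/2960))*(1/11364) + 1129/17699) = 5184 - (-9089/2960*1/11364 + 1129/17699) = 5184 - (-9089/33637440 + 1129/17699) = 5184 - 1*37815803549/595349050560 = 5184 - 37815803549/595349050560 = 3086251662299491/595349050560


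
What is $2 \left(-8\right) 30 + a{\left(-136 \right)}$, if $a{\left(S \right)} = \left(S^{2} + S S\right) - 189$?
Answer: $36323$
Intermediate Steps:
$a{\left(S \right)} = -189 + 2 S^{2}$ ($a{\left(S \right)} = \left(S^{2} + S^{2}\right) - 189 = 2 S^{2} - 189 = -189 + 2 S^{2}$)
$2 \left(-8\right) 30 + a{\left(-136 \right)} = 2 \left(-8\right) 30 - \left(189 - 2 \left(-136\right)^{2}\right) = \left(-16\right) 30 + \left(-189 + 2 \cdot 18496\right) = -480 + \left(-189 + 36992\right) = -480 + 36803 = 36323$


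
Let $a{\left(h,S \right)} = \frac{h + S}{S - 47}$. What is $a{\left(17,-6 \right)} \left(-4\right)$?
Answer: $\frac{44}{53} \approx 0.83019$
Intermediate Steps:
$a{\left(h,S \right)} = \frac{S + h}{-47 + S}$
$a{\left(17,-6 \right)} \left(-4\right) = \frac{-6 + 17}{-47 - 6} \left(-4\right) = \frac{1}{-53} \cdot 11 \left(-4\right) = \left(- \frac{1}{53}\right) 11 \left(-4\right) = \left(- \frac{11}{53}\right) \left(-4\right) = \frac{44}{53}$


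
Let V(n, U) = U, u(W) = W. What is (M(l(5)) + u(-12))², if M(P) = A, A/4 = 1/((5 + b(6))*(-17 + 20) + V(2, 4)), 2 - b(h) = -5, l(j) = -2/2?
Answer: 14161/100 ≈ 141.61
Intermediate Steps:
l(j) = -1 (l(j) = -2*½ = -1)
b(h) = 7 (b(h) = 2 - 1*(-5) = 2 + 5 = 7)
A = ⅒ (A = 4/((5 + 7)*(-17 + 20) + 4) = 4/(12*3 + 4) = 4/(36 + 4) = 4/40 = 4*(1/40) = ⅒ ≈ 0.10000)
M(P) = ⅒
(M(l(5)) + u(-12))² = (⅒ - 12)² = (-119/10)² = 14161/100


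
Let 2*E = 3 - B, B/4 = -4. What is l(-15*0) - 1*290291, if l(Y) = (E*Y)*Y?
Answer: -290291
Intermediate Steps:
B = -16 (B = 4*(-4) = -16)
E = 19/2 (E = (3 - 1*(-16))/2 = (3 + 16)/2 = (½)*19 = 19/2 ≈ 9.5000)
l(Y) = 19*Y²/2 (l(Y) = (19*Y/2)*Y = 19*Y²/2)
l(-15*0) - 1*290291 = 19*(-15*0)²/2 - 1*290291 = (19/2)*0² - 290291 = (19/2)*0 - 290291 = 0 - 290291 = -290291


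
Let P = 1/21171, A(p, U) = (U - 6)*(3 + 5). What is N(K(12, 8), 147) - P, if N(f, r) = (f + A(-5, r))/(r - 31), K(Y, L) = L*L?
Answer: 6308929/613959 ≈ 10.276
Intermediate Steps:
K(Y, L) = L²
A(p, U) = -48 + 8*U (A(p, U) = (-6 + U)*8 = -48 + 8*U)
N(f, r) = (-48 + f + 8*r)/(-31 + r) (N(f, r) = (f + (-48 + 8*r))/(r - 31) = (-48 + f + 8*r)/(-31 + r))
P = 1/21171 ≈ 4.7234e-5
N(K(12, 8), 147) - P = (-48 + 8² + 8*147)/(-31 + 147) - 1*1/21171 = (-48 + 64 + 1176)/116 - 1/21171 = (1/116)*1192 - 1/21171 = 298/29 - 1/21171 = 6308929/613959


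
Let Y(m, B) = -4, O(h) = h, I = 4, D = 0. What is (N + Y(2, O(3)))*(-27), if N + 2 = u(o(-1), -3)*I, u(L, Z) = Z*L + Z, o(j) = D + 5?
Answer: 2106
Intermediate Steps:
o(j) = 5 (o(j) = 0 + 5 = 5)
u(L, Z) = Z + L*Z (u(L, Z) = L*Z + Z = Z + L*Z)
N = -74 (N = -2 - 3*(1 + 5)*4 = -2 - 3*6*4 = -2 - 18*4 = -2 - 72 = -74)
(N + Y(2, O(3)))*(-27) = (-74 - 4)*(-27) = -78*(-27) = 2106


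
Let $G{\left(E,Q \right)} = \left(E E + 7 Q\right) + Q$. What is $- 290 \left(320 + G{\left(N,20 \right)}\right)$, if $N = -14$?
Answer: $-196040$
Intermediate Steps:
$G{\left(E,Q \right)} = E^{2} + 8 Q$ ($G{\left(E,Q \right)} = \left(E^{2} + 7 Q\right) + Q = E^{2} + 8 Q$)
$- 290 \left(320 + G{\left(N,20 \right)}\right) = - 290 \left(320 + \left(\left(-14\right)^{2} + 8 \cdot 20\right)\right) = - 290 \left(320 + \left(196 + 160\right)\right) = - 290 \left(320 + 356\right) = \left(-290\right) 676 = -196040$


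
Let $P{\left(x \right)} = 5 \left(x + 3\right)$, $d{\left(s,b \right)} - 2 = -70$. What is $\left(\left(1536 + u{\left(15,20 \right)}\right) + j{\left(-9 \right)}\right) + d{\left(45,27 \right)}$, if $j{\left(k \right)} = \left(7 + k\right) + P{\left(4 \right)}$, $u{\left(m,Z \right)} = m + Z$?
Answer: $1536$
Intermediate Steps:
$u{\left(m,Z \right)} = Z + m$
$d{\left(s,b \right)} = -68$ ($d{\left(s,b \right)} = 2 - 70 = -68$)
$P{\left(x \right)} = 15 + 5 x$ ($P{\left(x \right)} = 5 \left(3 + x\right) = 15 + 5 x$)
$j{\left(k \right)} = 42 + k$ ($j{\left(k \right)} = \left(7 + k\right) + \left(15 + 5 \cdot 4\right) = \left(7 + k\right) + \left(15 + 20\right) = \left(7 + k\right) + 35 = 42 + k$)
$\left(\left(1536 + u{\left(15,20 \right)}\right) + j{\left(-9 \right)}\right) + d{\left(45,27 \right)} = \left(\left(1536 + \left(20 + 15\right)\right) + \left(42 - 9\right)\right) - 68 = \left(\left(1536 + 35\right) + 33\right) - 68 = \left(1571 + 33\right) - 68 = 1604 - 68 = 1536$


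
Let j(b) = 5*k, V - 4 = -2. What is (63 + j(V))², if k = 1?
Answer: 4624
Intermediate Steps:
V = 2 (V = 4 - 2 = 2)
j(b) = 5 (j(b) = 5*1 = 5)
(63 + j(V))² = (63 + 5)² = 68² = 4624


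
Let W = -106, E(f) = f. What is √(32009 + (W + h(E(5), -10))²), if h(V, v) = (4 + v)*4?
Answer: √48909 ≈ 221.15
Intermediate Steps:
h(V, v) = 16 + 4*v
√(32009 + (W + h(E(5), -10))²) = √(32009 + (-106 + (16 + 4*(-10)))²) = √(32009 + (-106 + (16 - 40))²) = √(32009 + (-106 - 24)²) = √(32009 + (-130)²) = √(32009 + 16900) = √48909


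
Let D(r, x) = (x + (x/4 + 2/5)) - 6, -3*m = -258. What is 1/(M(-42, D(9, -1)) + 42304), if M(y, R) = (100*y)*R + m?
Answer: 1/71160 ≈ 1.4053e-5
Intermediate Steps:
m = 86 (m = -⅓*(-258) = 86)
D(r, x) = -28/5 + 5*x/4 (D(r, x) = (x + (x*(¼) + 2*(⅕))) - 6 = (x + (x/4 + ⅖)) - 6 = (x + (⅖ + x/4)) - 6 = (⅖ + 5*x/4) - 6 = -28/5 + 5*x/4)
M(y, R) = 86 + 100*R*y (M(y, R) = (100*y)*R + 86 = 100*R*y + 86 = 86 + 100*R*y)
1/(M(-42, D(9, -1)) + 42304) = 1/((86 + 100*(-28/5 + (5/4)*(-1))*(-42)) + 42304) = 1/((86 + 100*(-28/5 - 5/4)*(-42)) + 42304) = 1/((86 + 100*(-137/20)*(-42)) + 42304) = 1/((86 + 28770) + 42304) = 1/(28856 + 42304) = 1/71160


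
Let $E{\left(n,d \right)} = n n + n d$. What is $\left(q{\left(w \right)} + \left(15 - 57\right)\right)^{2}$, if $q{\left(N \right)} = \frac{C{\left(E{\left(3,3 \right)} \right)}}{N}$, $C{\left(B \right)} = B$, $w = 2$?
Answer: $1089$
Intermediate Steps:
$E{\left(n,d \right)} = n^{2} + d n$
$q{\left(N \right)} = \frac{18}{N}$ ($q{\left(N \right)} = \frac{3 \left(3 + 3\right)}{N} = \frac{3 \cdot 6}{N} = \frac{18}{N}$)
$\left(q{\left(w \right)} + \left(15 - 57\right)\right)^{2} = \left(\frac{18}{2} + \left(15 - 57\right)\right)^{2} = \left(18 \cdot \frac{1}{2} - 42\right)^{2} = \left(9 - 42\right)^{2} = \left(-33\right)^{2} = 1089$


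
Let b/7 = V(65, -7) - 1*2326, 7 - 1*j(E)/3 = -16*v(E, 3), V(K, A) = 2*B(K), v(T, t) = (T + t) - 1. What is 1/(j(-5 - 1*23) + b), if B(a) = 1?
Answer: -1/17495 ≈ -5.7159e-5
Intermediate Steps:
v(T, t) = -1 + T + t
V(K, A) = 2 (V(K, A) = 2*1 = 2)
j(E) = 117 + 48*E (j(E) = 21 - (-48)*(-1 + E + 3) = 21 - (-48)*(2 + E) = 21 - 3*(-32 - 16*E) = 21 + (96 + 48*E) = 117 + 48*E)
b = -16268 (b = 7*(2 - 1*2326) = 7*(2 - 2326) = 7*(-2324) = -16268)
1/(j(-5 - 1*23) + b) = 1/((117 + 48*(-5 - 1*23)) - 16268) = 1/((117 + 48*(-5 - 23)) - 16268) = 1/((117 + 48*(-28)) - 16268) = 1/((117 - 1344) - 16268) = 1/(-1227 - 16268) = 1/(-17495) = -1/17495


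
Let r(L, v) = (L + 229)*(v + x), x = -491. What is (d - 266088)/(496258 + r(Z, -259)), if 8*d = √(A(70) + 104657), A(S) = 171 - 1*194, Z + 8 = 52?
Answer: -66522/72877 + 3*√11626/2332064 ≈ -0.91266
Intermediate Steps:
Z = 44 (Z = -8 + 52 = 44)
A(S) = -23 (A(S) = 171 - 194 = -23)
r(L, v) = (-491 + v)*(229 + L) (r(L, v) = (L + 229)*(v - 491) = (229 + L)*(-491 + v) = (-491 + v)*(229 + L))
d = 3*√11626/8 (d = √(-23 + 104657)/8 = √104634/8 = (3*√11626)/8 = 3*√11626/8 ≈ 40.434)
(d - 266088)/(496258 + r(Z, -259)) = (3*√11626/8 - 266088)/(496258 + (-112439 - 491*44 + 229*(-259) + 44*(-259))) = (-266088 + 3*√11626/8)/(496258 + (-112439 - 21604 - 59311 - 11396)) = (-266088 + 3*√11626/8)/(496258 - 204750) = (-266088 + 3*√11626/8)/291508 = (-266088 + 3*√11626/8)*(1/291508) = -66522/72877 + 3*√11626/2332064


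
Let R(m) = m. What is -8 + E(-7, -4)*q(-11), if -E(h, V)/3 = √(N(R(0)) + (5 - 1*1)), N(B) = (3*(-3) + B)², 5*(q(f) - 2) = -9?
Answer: -8 - 3*√85/5 ≈ -13.532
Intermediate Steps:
q(f) = ⅕ (q(f) = 2 + (⅕)*(-9) = 2 - 9/5 = ⅕)
N(B) = (-9 + B)²
E(h, V) = -3*√85 (E(h, V) = -3*√((-9 + 0)² + (5 - 1*1)) = -3*√((-9)² + (5 - 1)) = -3*√(81 + 4) = -3*√85)
-8 + E(-7, -4)*q(-11) = -8 - 3*√85*(⅕) = -8 - 3*√85/5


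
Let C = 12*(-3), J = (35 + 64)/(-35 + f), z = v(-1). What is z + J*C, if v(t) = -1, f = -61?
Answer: 289/8 ≈ 36.125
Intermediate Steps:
z = -1
J = -33/32 (J = (35 + 64)/(-35 - 61) = 99/(-96) = 99*(-1/96) = -33/32 ≈ -1.0313)
C = -36
z + J*C = -1 - 33/32*(-36) = -1 + 297/8 = 289/8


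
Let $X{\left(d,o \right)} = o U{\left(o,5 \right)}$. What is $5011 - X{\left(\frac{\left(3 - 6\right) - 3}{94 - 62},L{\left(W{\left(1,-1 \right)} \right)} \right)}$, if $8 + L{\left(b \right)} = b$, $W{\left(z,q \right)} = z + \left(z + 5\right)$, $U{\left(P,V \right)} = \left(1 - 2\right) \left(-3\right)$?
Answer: $5014$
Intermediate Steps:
$U{\left(P,V \right)} = 3$ ($U{\left(P,V \right)} = \left(-1\right) \left(-3\right) = 3$)
$W{\left(z,q \right)} = 5 + 2 z$ ($W{\left(z,q \right)} = z + \left(5 + z\right) = 5 + 2 z$)
$L{\left(b \right)} = -8 + b$
$X{\left(d,o \right)} = 3 o$ ($X{\left(d,o \right)} = o 3 = 3 o$)
$5011 - X{\left(\frac{\left(3 - 6\right) - 3}{94 - 62},L{\left(W{\left(1,-1 \right)} \right)} \right)} = 5011 - 3 \left(-8 + \left(5 + 2 \cdot 1\right)\right) = 5011 - 3 \left(-8 + \left(5 + 2\right)\right) = 5011 - 3 \left(-8 + 7\right) = 5011 - 3 \left(-1\right) = 5011 - -3 = 5011 + 3 = 5014$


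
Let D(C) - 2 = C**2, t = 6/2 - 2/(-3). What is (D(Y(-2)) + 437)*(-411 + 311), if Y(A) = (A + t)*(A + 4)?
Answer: -405100/9 ≈ -45011.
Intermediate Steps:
t = 11/3 (t = 6*(1/2) - 2*(-1/3) = 3 + 2/3 = 11/3 ≈ 3.6667)
Y(A) = (4 + A)*(11/3 + A) (Y(A) = (A + 11/3)*(A + 4) = (11/3 + A)*(4 + A) = (4 + A)*(11/3 + A))
D(C) = 2 + C**2
(D(Y(-2)) + 437)*(-411 + 311) = ((2 + (44/3 + (-2)**2 + (23/3)*(-2))**2) + 437)*(-411 + 311) = ((2 + (44/3 + 4 - 46/3)**2) + 437)*(-100) = ((2 + (10/3)**2) + 437)*(-100) = ((2 + 100/9) + 437)*(-100) = (118/9 + 437)*(-100) = (4051/9)*(-100) = -405100/9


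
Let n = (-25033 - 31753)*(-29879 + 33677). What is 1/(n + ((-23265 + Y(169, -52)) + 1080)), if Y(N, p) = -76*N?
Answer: -1/215708257 ≈ -4.6359e-9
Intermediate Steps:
n = -215673228 (n = -56786*3798 = -215673228)
1/(n + ((-23265 + Y(169, -52)) + 1080)) = 1/(-215673228 + ((-23265 - 76*169) + 1080)) = 1/(-215673228 + ((-23265 - 12844) + 1080)) = 1/(-215673228 + (-36109 + 1080)) = 1/(-215673228 - 35029) = 1/(-215708257) = -1/215708257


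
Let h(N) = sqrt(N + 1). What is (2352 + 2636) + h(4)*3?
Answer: 4988 + 3*sqrt(5) ≈ 4994.7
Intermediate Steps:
h(N) = sqrt(1 + N)
(2352 + 2636) + h(4)*3 = (2352 + 2636) + sqrt(1 + 4)*3 = 4988 + sqrt(5)*3 = 4988 + 3*sqrt(5)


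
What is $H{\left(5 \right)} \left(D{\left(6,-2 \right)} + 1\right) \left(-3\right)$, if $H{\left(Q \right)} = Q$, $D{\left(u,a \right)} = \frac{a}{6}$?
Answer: $-10$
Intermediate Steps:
$D{\left(u,a \right)} = \frac{a}{6}$ ($D{\left(u,a \right)} = a \frac{1}{6} = \frac{a}{6}$)
$H{\left(5 \right)} \left(D{\left(6,-2 \right)} + 1\right) \left(-3\right) = 5 \left(\frac{1}{6} \left(-2\right) + 1\right) \left(-3\right) = 5 \left(- \frac{1}{3} + 1\right) \left(-3\right) = 5 \cdot \frac{2}{3} \left(-3\right) = 5 \left(-2\right) = -10$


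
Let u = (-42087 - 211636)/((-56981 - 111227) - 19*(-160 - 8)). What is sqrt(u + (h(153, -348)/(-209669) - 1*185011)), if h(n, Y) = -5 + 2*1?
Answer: I*sqrt(55367448297379798892648334)/17299369852 ≈ 430.13*I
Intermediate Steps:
h(n, Y) = -3 (h(n, Y) = -5 + 2 = -3)
u = 253723/165016 (u = -253723/(-168208 - 19*(-168)) = -253723/(-168208 + 3192) = -253723/(-165016) = -253723*(-1/165016) = 253723/165016 ≈ 1.5376)
sqrt(u + (h(153, -348)/(-209669) - 1*185011)) = sqrt(253723/165016 + (-3/(-209669) - 1*185011)) = sqrt(253723/165016 + (-3*(-1/209669) - 185011)) = sqrt(253723/165016 + (3/209669 - 185011)) = sqrt(253723/165016 - 38791071356/209669) = sqrt(-6401094233034009/34598739704) = I*sqrt(55367448297379798892648334)/17299369852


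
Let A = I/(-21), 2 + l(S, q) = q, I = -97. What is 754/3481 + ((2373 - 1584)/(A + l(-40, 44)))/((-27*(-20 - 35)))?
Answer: 128205911/562303335 ≈ 0.22800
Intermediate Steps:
l(S, q) = -2 + q
A = 97/21 (A = -97/(-21) = -97*(-1/21) = 97/21 ≈ 4.6190)
754/3481 + ((2373 - 1584)/(A + l(-40, 44)))/((-27*(-20 - 35))) = 754/3481 + ((2373 - 1584)/(97/21 + (-2 + 44)))/((-27*(-20 - 35))) = 754*(1/3481) + (789/(97/21 + 42))/((-27*(-55))) = 754/3481 + (789/(979/21))/1485 = 754/3481 + (789*(21/979))*(1/1485) = 754/3481 + (16569/979)*(1/1485) = 754/3481 + 1841/161535 = 128205911/562303335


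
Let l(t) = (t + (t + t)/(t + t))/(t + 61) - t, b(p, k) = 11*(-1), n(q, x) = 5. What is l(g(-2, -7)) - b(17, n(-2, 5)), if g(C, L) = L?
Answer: 161/9 ≈ 17.889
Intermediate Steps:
b(p, k) = -11
l(t) = -t + (1 + t)/(61 + t) (l(t) = (t + (2*t)/((2*t)))/(61 + t) - t = (t + (2*t)*(1/(2*t)))/(61 + t) - t = (t + 1)/(61 + t) - t = (1 + t)/(61 + t) - t = -t + (1 + t)/(61 + t))
l(g(-2, -7)) - b(17, n(-2, 5)) = (1 - 1*(-7)² - 60*(-7))/(61 - 7) - 1*(-11) = (1 - 1*49 + 420)/54 + 11 = (1 - 49 + 420)/54 + 11 = (1/54)*372 + 11 = 62/9 + 11 = 161/9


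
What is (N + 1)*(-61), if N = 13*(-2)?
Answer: 1525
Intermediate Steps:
N = -26
(N + 1)*(-61) = (-26 + 1)*(-61) = -25*(-61) = 1525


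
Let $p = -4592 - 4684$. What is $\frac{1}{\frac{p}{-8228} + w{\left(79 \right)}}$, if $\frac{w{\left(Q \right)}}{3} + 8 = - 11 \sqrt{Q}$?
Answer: $\frac{32259931}{120601658106} - \frac{46543739 \sqrt{79}}{120601658106} \approx -0.0031627$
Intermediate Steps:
$w{\left(Q \right)} = -24 - 33 \sqrt{Q}$ ($w{\left(Q \right)} = -24 + 3 \left(- 11 \sqrt{Q}\right) = -24 - 33 \sqrt{Q}$)
$p = -9276$ ($p = -4592 - 4684 = -9276$)
$\frac{1}{\frac{p}{-8228} + w{\left(79 \right)}} = \frac{1}{- \frac{9276}{-8228} - \left(24 + 33 \sqrt{79}\right)} = \frac{1}{\left(-9276\right) \left(- \frac{1}{8228}\right) - \left(24 + 33 \sqrt{79}\right)} = \frac{1}{\frac{2319}{2057} - \left(24 + 33 \sqrt{79}\right)} = \frac{1}{- \frac{47049}{2057} - 33 \sqrt{79}}$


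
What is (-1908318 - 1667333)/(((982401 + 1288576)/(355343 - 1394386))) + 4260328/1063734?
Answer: 1976026444159841159/1207857724059 ≈ 1.6360e+6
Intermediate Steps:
(-1908318 - 1667333)/(((982401 + 1288576)/(355343 - 1394386))) + 4260328/1063734 = -3575651/(2270977/(-1039043)) + 4260328*(1/1063734) = -3575651/(2270977*(-1/1039043)) + 2130164/531867 = -3575651/(-2270977/1039043) + 2130164/531867 = -3575651*(-1039043/2270977) + 2130164/531867 = 3715255141993/2270977 + 2130164/531867 = 1976026444159841159/1207857724059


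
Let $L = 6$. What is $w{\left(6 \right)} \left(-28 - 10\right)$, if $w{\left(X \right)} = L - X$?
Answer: $0$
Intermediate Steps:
$w{\left(X \right)} = 6 - X$
$w{\left(6 \right)} \left(-28 - 10\right) = \left(6 - 6\right) \left(-28 - 10\right) = \left(6 - 6\right) \left(-38\right) = 0 \left(-38\right) = 0$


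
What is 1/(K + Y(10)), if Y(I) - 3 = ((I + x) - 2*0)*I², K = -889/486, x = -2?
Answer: 486/389369 ≈ 0.0012482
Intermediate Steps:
K = -889/486 (K = -889*1/486 = -889/486 ≈ -1.8292)
Y(I) = 3 + I²*(-2 + I) (Y(I) = 3 + ((I - 2) - 2*0)*I² = 3 + ((-2 + I) + 0)*I² = 3 + (-2 + I)*I² = 3 + I²*(-2 + I))
1/(K + Y(10)) = 1/(-889/486 + (3 + 10³ - 2*10²)) = 1/(-889/486 + (3 + 1000 - 2*100)) = 1/(-889/486 + (3 + 1000 - 200)) = 1/(-889/486 + 803) = 1/(389369/486) = 486/389369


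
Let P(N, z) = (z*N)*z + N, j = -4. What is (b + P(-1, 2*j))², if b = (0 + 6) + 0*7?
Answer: 3481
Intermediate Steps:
P(N, z) = N + N*z² (P(N, z) = (N*z)*z + N = N*z² + N = N + N*z²)
b = 6 (b = 6 + 0 = 6)
(b + P(-1, 2*j))² = (6 - (1 + (2*(-4))²))² = (6 - (1 + (-8)²))² = (6 - (1 + 64))² = (6 - 1*65)² = (6 - 65)² = (-59)² = 3481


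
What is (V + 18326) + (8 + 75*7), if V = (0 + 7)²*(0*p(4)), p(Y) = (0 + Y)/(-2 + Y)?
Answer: 18859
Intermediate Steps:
p(Y) = Y/(-2 + Y)
V = 0 (V = (0 + 7)²*(0*(4/(-2 + 4))) = 7²*(0*(4/2)) = 49*(0*(4*(½))) = 49*(0*2) = 49*0 = 0)
(V + 18326) + (8 + 75*7) = (0 + 18326) + (8 + 75*7) = 18326 + (8 + 525) = 18326 + 533 = 18859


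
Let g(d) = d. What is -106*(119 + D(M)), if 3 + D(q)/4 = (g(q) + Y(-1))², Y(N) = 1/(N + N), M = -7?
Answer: -35192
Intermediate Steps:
Y(N) = 1/(2*N)
D(q) = -12 + 4*(-½ + q)² (D(q) = -12 + 4*(q + (½)/(-1))² = -12 + 4*(q + (½)*(-1))² = -12 + 4*(q - ½)² = -12 + 4*(-½ + q)²)
-106*(119 + D(M)) = -106*(119 + (-12 + (-1 + 2*(-7))²)) = -106*(119 + (-12 + (-1 - 14)²)) = -106*(119 + (-12 + (-15)²)) = -106*(119 + (-12 + 225)) = -106*(119 + 213) = -106*332 = -35192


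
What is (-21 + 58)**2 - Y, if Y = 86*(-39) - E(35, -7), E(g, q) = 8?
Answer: 4731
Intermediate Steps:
Y = -3362 (Y = 86*(-39) - 1*8 = -3354 - 8 = -3362)
(-21 + 58)**2 - Y = (-21 + 58)**2 - 1*(-3362) = 37**2 + 3362 = 1369 + 3362 = 4731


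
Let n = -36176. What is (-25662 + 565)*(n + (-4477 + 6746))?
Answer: 850963979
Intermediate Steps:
(-25662 + 565)*(n + (-4477 + 6746)) = (-25662 + 565)*(-36176 + (-4477 + 6746)) = -25097*(-36176 + 2269) = -25097*(-33907) = 850963979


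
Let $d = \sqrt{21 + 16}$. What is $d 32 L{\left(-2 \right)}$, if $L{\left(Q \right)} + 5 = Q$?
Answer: $- 224 \sqrt{37} \approx -1362.5$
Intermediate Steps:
$d = \sqrt{37} \approx 6.0828$
$L{\left(Q \right)} = -5 + Q$
$d 32 L{\left(-2 \right)} = \sqrt{37} \cdot 32 \left(-5 - 2\right) = 32 \sqrt{37} \left(-7\right) = - 224 \sqrt{37}$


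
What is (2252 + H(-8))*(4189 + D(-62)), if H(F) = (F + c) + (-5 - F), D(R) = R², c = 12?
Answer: 18146547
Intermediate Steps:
H(F) = 7 (H(F) = (F + 12) + (-5 - F) = (12 + F) + (-5 - F) = 7)
(2252 + H(-8))*(4189 + D(-62)) = (2252 + 7)*(4189 + (-62)²) = 2259*(4189 + 3844) = 2259*8033 = 18146547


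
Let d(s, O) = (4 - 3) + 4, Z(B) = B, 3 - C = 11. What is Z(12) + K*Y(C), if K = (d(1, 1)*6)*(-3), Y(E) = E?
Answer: 732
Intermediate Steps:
C = -8 (C = 3 - 1*11 = 3 - 11 = -8)
d(s, O) = 5 (d(s, O) = 1 + 4 = 5)
K = -90 (K = (5*6)*(-3) = 30*(-3) = -90)
Z(12) + K*Y(C) = 12 - 90*(-8) = 12 + 720 = 732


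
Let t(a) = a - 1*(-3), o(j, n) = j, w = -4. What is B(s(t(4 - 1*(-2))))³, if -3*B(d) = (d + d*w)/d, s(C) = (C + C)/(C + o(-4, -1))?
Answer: 1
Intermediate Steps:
t(a) = 3 + a (t(a) = a + 3 = 3 + a)
s(C) = 2*C/(-4 + C) (s(C) = (C + C)/(C - 4) = (2*C)/(-4 + C) = 2*C/(-4 + C))
B(d) = 1 (B(d) = -(d + d*(-4))/(3*d) = -(d - 4*d)/(3*d) = -(-3*d)/(3*d) = -⅓*(-3) = 1)
B(s(t(4 - 1*(-2))))³ = 1³ = 1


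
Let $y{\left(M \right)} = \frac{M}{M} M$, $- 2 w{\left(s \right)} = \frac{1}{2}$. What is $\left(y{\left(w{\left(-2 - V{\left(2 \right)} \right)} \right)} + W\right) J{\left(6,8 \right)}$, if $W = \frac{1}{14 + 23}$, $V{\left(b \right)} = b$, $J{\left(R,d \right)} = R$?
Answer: $- \frac{99}{74} \approx -1.3378$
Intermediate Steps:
$W = \frac{1}{37} \approx 0.027027$
$w{\left(s \right)} = - \frac{1}{4}$ ($w{\left(s \right)} = - \frac{1}{2 \cdot 2} = \left(- \frac{1}{2}\right) \frac{1}{2} = - \frac{1}{4}$)
$y{\left(M \right)} = M$ ($y{\left(M \right)} = 1 M = M$)
$\left(y{\left(w{\left(-2 - V{\left(2 \right)} \right)} \right)} + W\right) J{\left(6,8 \right)} = \left(- \frac{1}{4} + \frac{1}{37}\right) 6 = \left(- \frac{33}{148}\right) 6 = - \frac{99}{74}$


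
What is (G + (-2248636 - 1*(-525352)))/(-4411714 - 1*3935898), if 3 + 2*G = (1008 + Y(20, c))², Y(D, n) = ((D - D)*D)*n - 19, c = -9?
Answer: 1234225/8347612 ≈ 0.14785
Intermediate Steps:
Y(D, n) = -19 (Y(D, n) = (0*D)*n - 19 = 0*n - 19 = 0 - 19 = -19)
G = 489059 (G = -3/2 + (1008 - 19)²/2 = -3/2 + (½)*989² = -3/2 + (½)*978121 = -3/2 + 978121/2 = 489059)
(G + (-2248636 - 1*(-525352)))/(-4411714 - 1*3935898) = (489059 + (-2248636 - 1*(-525352)))/(-4411714 - 1*3935898) = (489059 + (-2248636 + 525352))/(-4411714 - 3935898) = (489059 - 1723284)/(-8347612) = -1234225*(-1/8347612) = 1234225/8347612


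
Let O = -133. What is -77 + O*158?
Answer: -21091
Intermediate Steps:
-77 + O*158 = -77 - 133*158 = -77 - 21014 = -21091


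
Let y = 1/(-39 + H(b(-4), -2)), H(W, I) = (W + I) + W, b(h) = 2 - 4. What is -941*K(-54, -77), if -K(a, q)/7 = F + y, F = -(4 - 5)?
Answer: 289828/45 ≈ 6440.6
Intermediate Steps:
b(h) = -2
F = 1 (F = -1*(-1) = 1)
H(W, I) = I + 2*W (H(W, I) = (I + W) + W = I + 2*W)
y = -1/45 (y = 1/(-39 + (-2 + 2*(-2))) = 1/(-39 + (-2 - 4)) = 1/(-39 - 6) = 1/(-45) = -1/45 ≈ -0.022222)
K(a, q) = -308/45 (K(a, q) = -7*(1 - 1/45) = -7*44/45 = -308/45)
-941*K(-54, -77) = -941*(-308/45) = 289828/45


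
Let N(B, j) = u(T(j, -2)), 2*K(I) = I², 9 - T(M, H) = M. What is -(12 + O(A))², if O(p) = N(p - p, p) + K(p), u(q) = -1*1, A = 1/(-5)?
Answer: -303601/2500 ≈ -121.44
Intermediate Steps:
T(M, H) = 9 - M
A = -⅕ ≈ -0.20000
K(I) = I²/2
u(q) = -1
N(B, j) = -1
O(p) = -1 + p²/2
-(12 + O(A))² = -(12 + (-1 + (-⅕)²/2))² = -(12 + (-1 + (½)*(1/25)))² = -(12 + (-1 + 1/50))² = -(12 - 49/50)² = -(551/50)² = -1*303601/2500 = -303601/2500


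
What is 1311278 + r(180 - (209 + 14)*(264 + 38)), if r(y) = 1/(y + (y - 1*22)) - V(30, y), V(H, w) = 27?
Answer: 176171816853/134354 ≈ 1.3113e+6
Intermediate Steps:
r(y) = -27 + 1/(-22 + 2*y) (r(y) = 1/(y + (y - 1*22)) - 1*27 = 1/(y + (y - 22)) - 27 = 1/(y + (-22 + y)) - 27 = 1/(-22 + 2*y) - 27 = -27 + 1/(-22 + 2*y))
1311278 + r(180 - (209 + 14)*(264 + 38)) = 1311278 + (595 - 54*(180 - (209 + 14)*(264 + 38)))/(2*(-11 + (180 - (209 + 14)*(264 + 38)))) = 1311278 + (595 - 54*(180 - 223*302))/(2*(-11 + (180 - 223*302))) = 1311278 + (595 - 54*(180 - 1*67346))/(2*(-11 + (180 - 1*67346))) = 1311278 + (595 - 54*(180 - 67346))/(2*(-11 + (180 - 67346))) = 1311278 + (595 - 54*(-67166))/(2*(-11 - 67166)) = 1311278 + (1/2)*(595 + 3626964)/(-67177) = 1311278 + (1/2)*(-1/67177)*3627559 = 1311278 - 3627559/134354 = 176171816853/134354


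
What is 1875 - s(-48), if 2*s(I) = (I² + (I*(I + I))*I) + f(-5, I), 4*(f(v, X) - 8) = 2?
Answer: 445243/4 ≈ 1.1131e+5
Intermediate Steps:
f(v, X) = 17/2 (f(v, X) = 8 + (¼)*2 = 8 + ½ = 17/2)
s(I) = 17/4 + I³ + I²/2 (s(I) = ((I² + (I*(I + I))*I) + 17/2)/2 = ((I² + (I*(2*I))*I) + 17/2)/2 = ((I² + (2*I²)*I) + 17/2)/2 = ((I² + 2*I³) + 17/2)/2 = (17/2 + I² + 2*I³)/2 = 17/4 + I³ + I²/2)
1875 - s(-48) = 1875 - (17/4 + (-48)³ + (½)*(-48)²) = 1875 - (17/4 - 110592 + (½)*2304) = 1875 - (17/4 - 110592 + 1152) = 1875 - 1*(-437743/4) = 1875 + 437743/4 = 445243/4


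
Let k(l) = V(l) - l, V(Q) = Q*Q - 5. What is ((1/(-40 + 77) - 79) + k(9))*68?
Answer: -30124/37 ≈ -814.16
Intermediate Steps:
V(Q) = -5 + Q**2 (V(Q) = Q**2 - 5 = -5 + Q**2)
k(l) = -5 + l**2 - l (k(l) = (-5 + l**2) - l = -5 + l**2 - l)
((1/(-40 + 77) - 79) + k(9))*68 = ((1/(-40 + 77) - 79) + (-5 + 9**2 - 1*9))*68 = ((1/37 - 79) + (-5 + 81 - 9))*68 = ((1/37 - 79) + 67)*68 = (-2922/37 + 67)*68 = -443/37*68 = -30124/37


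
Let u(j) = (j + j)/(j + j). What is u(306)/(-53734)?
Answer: -1/53734 ≈ -1.8610e-5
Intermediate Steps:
u(j) = 1 (u(j) = (2*j)/((2*j)) = (2*j)*(1/(2*j)) = 1)
u(306)/(-53734) = 1/(-53734) = 1*(-1/53734) = -1/53734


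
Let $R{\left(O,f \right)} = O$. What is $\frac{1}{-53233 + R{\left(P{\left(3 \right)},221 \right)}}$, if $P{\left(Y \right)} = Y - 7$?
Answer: $- \frac{1}{53237} \approx -1.8784 \cdot 10^{-5}$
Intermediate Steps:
$P{\left(Y \right)} = -7 + Y$ ($P{\left(Y \right)} = Y - 7 = -7 + Y$)
$\frac{1}{-53233 + R{\left(P{\left(3 \right)},221 \right)}} = \frac{1}{-53233 + \left(-7 + 3\right)} = \frac{1}{-53233 - 4} = \frac{1}{-53237} = - \frac{1}{53237}$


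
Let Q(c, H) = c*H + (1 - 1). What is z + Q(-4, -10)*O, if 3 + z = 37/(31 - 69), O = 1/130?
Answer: -1811/494 ≈ -3.6660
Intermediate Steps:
O = 1/130 ≈ 0.0076923
Q(c, H) = H*c (Q(c, H) = H*c + 0 = H*c)
z = -151/38 (z = -3 + 37/(31 - 69) = -3 + 37/(-38) = -3 + 37*(-1/38) = -3 - 37/38 = -151/38 ≈ -3.9737)
z + Q(-4, -10)*O = -151/38 - 10*(-4)*(1/130) = -151/38 + 40*(1/130) = -151/38 + 4/13 = -1811/494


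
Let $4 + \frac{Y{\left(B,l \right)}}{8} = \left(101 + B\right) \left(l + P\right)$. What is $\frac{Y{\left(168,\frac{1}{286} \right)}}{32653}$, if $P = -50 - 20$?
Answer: $- \frac{21545020}{4669379} \approx -4.6141$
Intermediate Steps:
$P = -70$ ($P = -50 - 20 = -70$)
$Y{\left(B,l \right)} = -32 + 8 \left(-70 + l\right) \left(101 + B\right)$ ($Y{\left(B,l \right)} = -32 + 8 \left(101 + B\right) \left(l - 70\right) = -32 + 8 \left(101 + B\right) \left(-70 + l\right) = -32 + 8 \left(-70 + l\right) \left(101 + B\right)$)
$\frac{Y{\left(168,\frac{1}{286} \right)}}{32653} = \frac{-56592 - 94080 + \frac{808}{286} + 8 \cdot 168 \cdot \frac{1}{286}}{32653} = \left(-56592 - 94080 + 808 \cdot \frac{1}{286} + 8 \cdot 168 \cdot \frac{1}{286}\right) \frac{1}{32653} = \left(-56592 - 94080 + \frac{404}{143} + \frac{672}{143}\right) \frac{1}{32653} = \left(- \frac{21545020}{143}\right) \frac{1}{32653} = - \frac{21545020}{4669379}$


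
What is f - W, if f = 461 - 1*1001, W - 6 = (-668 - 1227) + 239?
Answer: 1110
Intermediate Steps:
W = -1650 (W = 6 + ((-668 - 1227) + 239) = 6 + (-1895 + 239) = 6 - 1656 = -1650)
f = -540 (f = 461 - 1001 = -540)
f - W = -540 - 1*(-1650) = -540 + 1650 = 1110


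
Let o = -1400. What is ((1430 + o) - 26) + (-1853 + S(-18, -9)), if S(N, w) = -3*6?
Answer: -1867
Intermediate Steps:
S(N, w) = -18
((1430 + o) - 26) + (-1853 + S(-18, -9)) = ((1430 - 1400) - 26) + (-1853 - 18) = (30 - 26) - 1871 = 4 - 1871 = -1867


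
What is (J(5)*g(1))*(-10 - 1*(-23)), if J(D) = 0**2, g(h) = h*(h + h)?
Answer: 0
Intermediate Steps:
g(h) = 2*h**2 (g(h) = h*(2*h) = 2*h**2)
J(D) = 0
(J(5)*g(1))*(-10 - 1*(-23)) = (0*(2*1**2))*(-10 - 1*(-23)) = (0*(2*1))*(-10 + 23) = (0*2)*13 = 0*13 = 0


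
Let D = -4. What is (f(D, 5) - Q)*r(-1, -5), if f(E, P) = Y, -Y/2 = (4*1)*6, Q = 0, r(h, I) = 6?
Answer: -288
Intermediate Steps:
Y = -48 (Y = -2*4*1*6 = -8*6 = -2*24 = -48)
f(E, P) = -48
(f(D, 5) - Q)*r(-1, -5) = (-48 - 1*0)*6 = (-48 + 0)*6 = -48*6 = -288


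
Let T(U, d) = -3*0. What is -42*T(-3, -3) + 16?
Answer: 16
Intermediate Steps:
T(U, d) = 0
-42*T(-3, -3) + 16 = -42*0 + 16 = 0 + 16 = 16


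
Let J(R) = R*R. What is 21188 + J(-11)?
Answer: 21309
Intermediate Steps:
J(R) = R**2
21188 + J(-11) = 21188 + (-11)**2 = 21188 + 121 = 21309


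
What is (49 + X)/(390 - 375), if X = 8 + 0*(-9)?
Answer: 19/5 ≈ 3.8000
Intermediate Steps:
X = 8 (X = 8 + 0 = 8)
(49 + X)/(390 - 375) = (49 + 8)/(390 - 375) = 57/15 = 57*(1/15) = 19/5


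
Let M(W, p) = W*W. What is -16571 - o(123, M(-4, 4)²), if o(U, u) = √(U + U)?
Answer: -16571 - √246 ≈ -16587.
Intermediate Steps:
M(W, p) = W²
o(U, u) = √2*√U (o(U, u) = √(2*U) = √2*√U)
-16571 - o(123, M(-4, 4)²) = -16571 - √2*√123 = -16571 - √246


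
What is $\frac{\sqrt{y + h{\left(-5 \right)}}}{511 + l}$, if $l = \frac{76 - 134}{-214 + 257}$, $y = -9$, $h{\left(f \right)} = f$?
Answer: $\frac{43 i \sqrt{14}}{21915} \approx 0.0073416 i$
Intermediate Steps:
$l = - \frac{58}{43} \approx -1.3488$
$\frac{\sqrt{y + h{\left(-5 \right)}}}{511 + l} = \frac{\sqrt{-9 - 5}}{511 - \frac{58}{43}} = \frac{\sqrt{-14}}{\frac{21915}{43}} = \frac{43 i \sqrt{14}}{21915}$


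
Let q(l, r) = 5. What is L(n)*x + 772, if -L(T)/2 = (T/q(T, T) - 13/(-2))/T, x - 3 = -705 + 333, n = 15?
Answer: 6197/5 ≈ 1239.4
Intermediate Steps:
x = -369 (x = 3 + (-705 + 333) = 3 - 372 = -369)
L(T) = -2*(13/2 + T/5)/T (L(T) = -2*(T/5 - 13/(-2))/T = -2*(T*(⅕) - 13*(-½))/T = -2*(T/5 + 13/2)/T = -2*(13/2 + T/5)/T)
L(n)*x + 772 = (-⅖ - 13/15)*(-369) + 772 = -19/15*(-369) + 772 = 2337/5 + 772 = 6197/5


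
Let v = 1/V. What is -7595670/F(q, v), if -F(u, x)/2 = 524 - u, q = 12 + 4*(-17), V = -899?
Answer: 759567/116 ≈ 6548.0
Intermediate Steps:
q = -56 (q = 12 - 68 = -56)
v = -1/899 (v = 1/(-899) = -1/899 ≈ -0.0011123)
F(u, x) = -1048 + 2*u (F(u, x) = -2*(524 - u) = -1048 + 2*u)
-7595670/F(q, v) = -7595670/(-1048 + 2*(-56)) = -7595670/(-1048 - 112) = -7595670/(-1160) = -7595670*(-1/1160) = 759567/116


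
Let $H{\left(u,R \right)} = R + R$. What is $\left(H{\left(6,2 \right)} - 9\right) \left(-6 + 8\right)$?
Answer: $-10$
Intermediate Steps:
$H{\left(u,R \right)} = 2 R$
$\left(H{\left(6,2 \right)} - 9\right) \left(-6 + 8\right) = \left(2 \cdot 2 - 9\right) \left(-6 + 8\right) = \left(4 - 9\right) 2 = \left(-5\right) 2 = -10$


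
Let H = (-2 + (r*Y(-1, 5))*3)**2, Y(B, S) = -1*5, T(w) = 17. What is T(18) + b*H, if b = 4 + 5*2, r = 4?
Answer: 53833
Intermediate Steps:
Y(B, S) = -5
b = 14 (b = 4 + 10 = 14)
H = 3844 (H = (-2 + (4*(-5))*3)**2 = (-2 - 20*3)**2 = (-2 - 60)**2 = (-62)**2 = 3844)
T(18) + b*H = 17 + 14*3844 = 17 + 53816 = 53833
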